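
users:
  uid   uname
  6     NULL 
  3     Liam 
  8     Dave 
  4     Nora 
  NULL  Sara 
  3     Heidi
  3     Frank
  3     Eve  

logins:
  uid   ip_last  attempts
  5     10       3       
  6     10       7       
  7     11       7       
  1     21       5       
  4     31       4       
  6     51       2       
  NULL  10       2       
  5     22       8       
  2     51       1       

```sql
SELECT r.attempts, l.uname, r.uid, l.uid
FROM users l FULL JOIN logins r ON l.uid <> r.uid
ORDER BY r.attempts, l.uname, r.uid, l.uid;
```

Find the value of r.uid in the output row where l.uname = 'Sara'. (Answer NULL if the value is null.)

FULL OUTER JOIN keeps every row from both sides; unmatched rows get NULL for the other side's columns.
Matching on l.uid <> r.uid. A NULL in a compared column never satisfies the condition.
- l row (uid=6): matches 6 r row(s) → 6 output row(s).
- l row (uid=3): matches 8 r row(s) → 8 output row(s).
- l row (uid=8): matches 8 r row(s) → 8 output row(s).
- l row (uid=4): matches 7 r row(s) → 7 output row(s).
- l row (uid=NULL): no match → kept, r columns NULL.
- l row (uid=3): matches 8 r row(s) → 8 output row(s).
- l row (uid=3): matches 8 r row(s) → 8 output row(s).
- l row (uid=3): matches 8 r row(s) → 8 output row(s).
- 1 row(s) from r found no l partner → padded with NULL.

NULL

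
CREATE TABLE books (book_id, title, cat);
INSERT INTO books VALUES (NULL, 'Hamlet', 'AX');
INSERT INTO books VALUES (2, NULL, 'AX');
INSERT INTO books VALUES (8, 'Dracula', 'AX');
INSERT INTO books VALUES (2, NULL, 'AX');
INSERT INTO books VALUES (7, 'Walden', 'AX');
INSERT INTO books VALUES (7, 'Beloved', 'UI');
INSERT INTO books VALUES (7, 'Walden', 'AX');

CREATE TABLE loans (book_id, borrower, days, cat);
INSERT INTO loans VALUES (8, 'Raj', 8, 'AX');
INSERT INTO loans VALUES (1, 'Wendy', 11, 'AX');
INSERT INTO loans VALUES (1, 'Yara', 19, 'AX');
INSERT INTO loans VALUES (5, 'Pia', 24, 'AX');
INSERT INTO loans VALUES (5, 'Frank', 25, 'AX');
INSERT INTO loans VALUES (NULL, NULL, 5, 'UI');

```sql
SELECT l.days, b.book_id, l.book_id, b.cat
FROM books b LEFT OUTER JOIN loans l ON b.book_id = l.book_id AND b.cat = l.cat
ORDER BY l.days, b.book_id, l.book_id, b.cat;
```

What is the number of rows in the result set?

7

LEFT JOIN keeps every row from `books`; unmatched rows get NULL for `loans`'s columns.
Matching on b.book_id = l.book_id AND b.cat = l.cat. A NULL in a compared column never satisfies the condition.
Matched pairs: 1; unmatched b rows kept: 6.
Total: 1 matched + 6 padded = 7 rows.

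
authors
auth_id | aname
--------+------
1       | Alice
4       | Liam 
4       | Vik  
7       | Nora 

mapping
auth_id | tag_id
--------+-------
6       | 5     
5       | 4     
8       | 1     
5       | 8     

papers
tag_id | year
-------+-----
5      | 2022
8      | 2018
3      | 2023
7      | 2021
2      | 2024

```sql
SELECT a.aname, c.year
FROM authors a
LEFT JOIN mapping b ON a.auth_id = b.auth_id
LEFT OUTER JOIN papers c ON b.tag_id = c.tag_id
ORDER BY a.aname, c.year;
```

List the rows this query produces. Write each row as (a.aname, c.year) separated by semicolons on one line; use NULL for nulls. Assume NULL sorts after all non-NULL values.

(Alice, NULL); (Liam, NULL); (Nora, NULL); (Vik, NULL)

Step 1 — a LEFT JOIN b on auth_id → 4 row(s).
Then LEFT JOIN `papers c` on tag_id: each of those 4 rows is kept; rows whose b.tag_id has no match in c get NULL for c's columns.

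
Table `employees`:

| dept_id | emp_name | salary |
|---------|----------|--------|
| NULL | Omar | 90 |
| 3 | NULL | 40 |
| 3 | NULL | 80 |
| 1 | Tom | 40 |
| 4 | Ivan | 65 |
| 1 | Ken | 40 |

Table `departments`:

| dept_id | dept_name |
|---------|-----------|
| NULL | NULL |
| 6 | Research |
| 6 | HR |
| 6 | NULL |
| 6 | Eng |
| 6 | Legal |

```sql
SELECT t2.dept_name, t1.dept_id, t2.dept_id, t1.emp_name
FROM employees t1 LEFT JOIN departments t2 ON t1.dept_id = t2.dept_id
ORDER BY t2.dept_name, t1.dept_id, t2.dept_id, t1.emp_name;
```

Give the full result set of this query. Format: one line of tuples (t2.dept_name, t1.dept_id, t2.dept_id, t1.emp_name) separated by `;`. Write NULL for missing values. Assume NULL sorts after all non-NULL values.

(NULL, 1, NULL, Ken); (NULL, 1, NULL, Tom); (NULL, 3, NULL, NULL); (NULL, 3, NULL, NULL); (NULL, 4, NULL, Ivan); (NULL, NULL, NULL, Omar)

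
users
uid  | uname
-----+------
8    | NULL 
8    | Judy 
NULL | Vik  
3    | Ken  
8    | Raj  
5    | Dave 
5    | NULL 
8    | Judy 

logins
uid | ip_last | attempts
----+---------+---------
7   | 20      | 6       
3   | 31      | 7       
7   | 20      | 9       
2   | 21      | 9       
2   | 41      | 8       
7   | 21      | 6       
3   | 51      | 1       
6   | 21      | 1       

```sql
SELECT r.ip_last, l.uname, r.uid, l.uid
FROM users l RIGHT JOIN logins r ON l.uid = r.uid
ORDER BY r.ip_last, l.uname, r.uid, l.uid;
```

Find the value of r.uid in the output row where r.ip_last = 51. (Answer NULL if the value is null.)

3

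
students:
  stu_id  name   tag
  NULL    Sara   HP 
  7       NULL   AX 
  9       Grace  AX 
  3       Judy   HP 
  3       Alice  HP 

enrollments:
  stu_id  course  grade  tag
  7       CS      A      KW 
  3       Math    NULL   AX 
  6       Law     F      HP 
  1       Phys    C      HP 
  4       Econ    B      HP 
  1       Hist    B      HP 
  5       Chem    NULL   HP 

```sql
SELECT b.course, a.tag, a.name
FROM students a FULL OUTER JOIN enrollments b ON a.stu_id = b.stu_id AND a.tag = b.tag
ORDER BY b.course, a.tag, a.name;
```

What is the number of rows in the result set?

12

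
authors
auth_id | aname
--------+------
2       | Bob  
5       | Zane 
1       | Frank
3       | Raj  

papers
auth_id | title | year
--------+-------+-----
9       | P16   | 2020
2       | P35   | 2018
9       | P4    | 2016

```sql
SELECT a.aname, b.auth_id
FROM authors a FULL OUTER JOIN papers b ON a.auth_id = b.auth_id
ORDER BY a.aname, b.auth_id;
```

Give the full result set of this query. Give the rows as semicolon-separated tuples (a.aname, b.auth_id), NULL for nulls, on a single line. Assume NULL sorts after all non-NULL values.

FULL OUTER JOIN keeps every row from both sides; unmatched rows get NULL for the other side's columns.
Matching on a.auth_id = b.auth_id.
- a (auth_id=2) pairs with 1 row(s) of b.
- a (auth_id=5) has no partner → padded with NULL.
- a (auth_id=1) has no partner → padded with NULL.
- a (auth_id=3) has no partner → padded with NULL.
- plus 2 unmatched b row(s), each kept with NULL a columns.
After projecting and ordering:
a.aname | b.auth_id
Bob | 2
Frank | NULL
Raj | NULL
Zane | NULL
NULL | 9
NULL | 9

(Bob, 2); (Frank, NULL); (Raj, NULL); (Zane, NULL); (NULL, 9); (NULL, 9)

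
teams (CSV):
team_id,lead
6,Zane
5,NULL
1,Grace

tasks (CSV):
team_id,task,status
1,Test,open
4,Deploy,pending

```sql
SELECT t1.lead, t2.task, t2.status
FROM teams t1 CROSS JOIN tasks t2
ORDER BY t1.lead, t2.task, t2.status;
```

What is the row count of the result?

6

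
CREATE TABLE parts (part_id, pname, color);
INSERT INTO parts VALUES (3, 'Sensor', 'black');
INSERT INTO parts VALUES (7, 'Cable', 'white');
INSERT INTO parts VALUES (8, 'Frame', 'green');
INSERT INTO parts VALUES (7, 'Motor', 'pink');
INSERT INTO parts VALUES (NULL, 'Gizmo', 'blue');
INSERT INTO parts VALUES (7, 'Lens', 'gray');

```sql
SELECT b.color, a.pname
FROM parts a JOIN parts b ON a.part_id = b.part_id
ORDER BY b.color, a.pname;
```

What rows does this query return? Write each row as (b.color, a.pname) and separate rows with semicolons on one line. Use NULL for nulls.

(black, Sensor); (gray, Cable); (gray, Lens); (gray, Motor); (green, Frame); (pink, Cable); (pink, Lens); (pink, Motor); (white, Cable); (white, Lens); (white, Motor)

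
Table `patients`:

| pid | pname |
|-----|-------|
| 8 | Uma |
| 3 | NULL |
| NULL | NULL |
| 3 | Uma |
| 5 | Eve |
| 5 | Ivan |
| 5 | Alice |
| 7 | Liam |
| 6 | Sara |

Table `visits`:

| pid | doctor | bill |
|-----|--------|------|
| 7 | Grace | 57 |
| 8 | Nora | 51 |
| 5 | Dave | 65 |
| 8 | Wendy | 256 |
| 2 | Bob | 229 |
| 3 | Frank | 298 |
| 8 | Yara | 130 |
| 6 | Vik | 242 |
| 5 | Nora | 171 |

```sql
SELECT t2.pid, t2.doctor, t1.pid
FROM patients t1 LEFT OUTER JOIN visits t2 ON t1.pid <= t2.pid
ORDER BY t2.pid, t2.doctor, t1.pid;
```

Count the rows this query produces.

50

LEFT JOIN keeps every row from `patients`; unmatched rows get NULL for `visits`'s columns.
Matching on t1.pid <= t2.pid. A NULL in a compared column never satisfies the condition.
Matched pairs: 49; unmatched t1 rows kept: 1.
Total: 49 matched + 1 padded = 50 rows.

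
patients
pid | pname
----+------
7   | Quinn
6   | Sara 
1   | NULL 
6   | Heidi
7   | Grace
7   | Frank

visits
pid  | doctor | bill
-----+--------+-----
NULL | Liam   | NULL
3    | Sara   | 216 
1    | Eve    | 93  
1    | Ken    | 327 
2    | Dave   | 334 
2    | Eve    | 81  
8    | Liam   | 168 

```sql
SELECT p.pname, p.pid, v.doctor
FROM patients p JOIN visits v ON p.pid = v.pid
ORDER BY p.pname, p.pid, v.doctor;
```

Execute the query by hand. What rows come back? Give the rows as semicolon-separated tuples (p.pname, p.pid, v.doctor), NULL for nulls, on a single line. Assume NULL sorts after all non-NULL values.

INNER JOIN keeps only pairs where the ON condition holds.
Matching on p.pid = v.pid. A NULL in a compared column never satisfies the condition.
Matched pairs: 2.

(NULL, 1, Eve); (NULL, 1, Ken)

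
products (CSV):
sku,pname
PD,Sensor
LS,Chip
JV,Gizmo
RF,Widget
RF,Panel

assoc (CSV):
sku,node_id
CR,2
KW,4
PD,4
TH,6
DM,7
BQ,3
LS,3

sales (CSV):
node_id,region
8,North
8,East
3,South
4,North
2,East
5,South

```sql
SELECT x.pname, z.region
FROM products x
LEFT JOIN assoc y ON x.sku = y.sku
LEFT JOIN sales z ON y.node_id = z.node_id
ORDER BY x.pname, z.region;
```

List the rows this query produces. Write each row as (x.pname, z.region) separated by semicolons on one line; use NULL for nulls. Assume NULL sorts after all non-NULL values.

(Chip, South); (Gizmo, NULL); (Panel, NULL); (Sensor, North); (Widget, NULL)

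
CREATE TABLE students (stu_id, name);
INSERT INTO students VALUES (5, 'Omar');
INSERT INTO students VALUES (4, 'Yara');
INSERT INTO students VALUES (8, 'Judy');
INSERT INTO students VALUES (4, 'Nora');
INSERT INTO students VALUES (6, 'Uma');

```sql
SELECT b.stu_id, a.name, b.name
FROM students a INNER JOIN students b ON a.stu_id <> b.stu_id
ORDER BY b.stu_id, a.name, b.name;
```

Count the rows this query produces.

INNER JOIN keeps only pairs where the ON condition holds.
Matching on a.stu_id <> b.stu_id.
- a (stu_id=5) pairs with 4 row(s) of b.
- a (stu_id=4) pairs with 3 row(s) of b.
- a (stu_id=8) pairs with 4 row(s) of b.
- a (stu_id=4) pairs with 3 row(s) of b.
- a (stu_id=6) pairs with 4 row(s) of b.
Total: 18 rows.

18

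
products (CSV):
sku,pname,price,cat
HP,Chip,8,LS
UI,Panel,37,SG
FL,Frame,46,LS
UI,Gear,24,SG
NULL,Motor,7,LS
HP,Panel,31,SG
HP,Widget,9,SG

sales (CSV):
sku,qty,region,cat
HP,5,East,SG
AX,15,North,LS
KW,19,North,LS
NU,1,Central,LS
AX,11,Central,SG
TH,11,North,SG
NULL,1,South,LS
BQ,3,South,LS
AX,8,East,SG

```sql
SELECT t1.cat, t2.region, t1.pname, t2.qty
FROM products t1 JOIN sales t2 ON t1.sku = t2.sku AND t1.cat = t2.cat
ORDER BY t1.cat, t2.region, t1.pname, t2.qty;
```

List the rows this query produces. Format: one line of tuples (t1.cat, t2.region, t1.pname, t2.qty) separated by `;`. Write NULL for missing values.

(SG, East, Panel, 5); (SG, East, Widget, 5)

INNER JOIN keeps only pairs where the ON condition holds.
Matching on t1.sku = t2.sku AND t1.cat = t2.cat. A NULL in a compared column never satisfies the condition.
Matched pairs: 2.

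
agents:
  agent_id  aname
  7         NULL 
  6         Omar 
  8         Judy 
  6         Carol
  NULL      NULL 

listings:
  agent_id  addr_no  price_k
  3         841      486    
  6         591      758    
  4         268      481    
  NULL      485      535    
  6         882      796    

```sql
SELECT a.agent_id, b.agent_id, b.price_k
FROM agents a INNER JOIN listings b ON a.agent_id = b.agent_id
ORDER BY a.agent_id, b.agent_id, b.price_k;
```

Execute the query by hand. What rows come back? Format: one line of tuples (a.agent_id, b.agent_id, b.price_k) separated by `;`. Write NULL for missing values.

INNER JOIN keeps only pairs where the ON condition holds.
Matching on a.agent_id = b.agent_id. A NULL in a compared column never satisfies the condition.
Matched pairs: 4.

(6, 6, 758); (6, 6, 758); (6, 6, 796); (6, 6, 796)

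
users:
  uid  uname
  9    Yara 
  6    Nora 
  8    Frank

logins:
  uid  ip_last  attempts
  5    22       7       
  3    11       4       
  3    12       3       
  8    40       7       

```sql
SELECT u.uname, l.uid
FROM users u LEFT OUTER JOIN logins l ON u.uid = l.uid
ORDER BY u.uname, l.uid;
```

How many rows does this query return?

3

LEFT JOIN keeps every row from `users`; unmatched rows get NULL for `logins`'s columns.
Matching on u.uid = l.uid.
- uid=9: no l row matches, row kept with l columns NULL.
- uid=6: no l row matches, row kept with l columns NULL.
- uid=8: 1 matching l row(s), so 1 row(s) emitted.
Total: 1 matched + 2 padded = 3 rows.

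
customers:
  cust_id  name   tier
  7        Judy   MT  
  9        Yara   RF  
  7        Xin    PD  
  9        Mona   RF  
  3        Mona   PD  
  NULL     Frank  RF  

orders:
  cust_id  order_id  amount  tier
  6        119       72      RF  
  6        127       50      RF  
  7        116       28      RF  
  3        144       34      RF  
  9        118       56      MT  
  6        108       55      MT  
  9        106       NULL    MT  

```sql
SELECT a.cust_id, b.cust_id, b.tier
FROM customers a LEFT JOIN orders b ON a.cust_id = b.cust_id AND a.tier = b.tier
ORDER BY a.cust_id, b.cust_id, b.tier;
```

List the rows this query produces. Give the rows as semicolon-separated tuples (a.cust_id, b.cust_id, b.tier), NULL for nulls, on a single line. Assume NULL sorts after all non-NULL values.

LEFT JOIN keeps every row from `customers`; unmatched rows get NULL for `orders`'s columns.
Matching on a.cust_id = b.cust_id AND a.tier = b.tier. A NULL in a compared column never satisfies the condition.
- a[0] cust_id=7, tier=MT → no match; kept with NULLs on the b side.
- a[1] cust_id=9, tier=RF → no match; kept with NULLs on the b side.
- a[2] cust_id=7, tier=PD → no match; kept with NULLs on the b side.
- a[3] cust_id=9, tier=RF → no match; kept with NULLs on the b side.
- a[4] cust_id=3, tier=PD → no match; kept with NULLs on the b side.
- a[5] cust_id=NULL, tier=RF → no match; kept with NULLs on the b side.
After projecting and ordering:
a.cust_id | b.cust_id | b.tier
3 | NULL | NULL
7 | NULL | NULL
7 | NULL | NULL
9 | NULL | NULL
9 | NULL | NULL
NULL | NULL | NULL

(3, NULL, NULL); (7, NULL, NULL); (7, NULL, NULL); (9, NULL, NULL); (9, NULL, NULL); (NULL, NULL, NULL)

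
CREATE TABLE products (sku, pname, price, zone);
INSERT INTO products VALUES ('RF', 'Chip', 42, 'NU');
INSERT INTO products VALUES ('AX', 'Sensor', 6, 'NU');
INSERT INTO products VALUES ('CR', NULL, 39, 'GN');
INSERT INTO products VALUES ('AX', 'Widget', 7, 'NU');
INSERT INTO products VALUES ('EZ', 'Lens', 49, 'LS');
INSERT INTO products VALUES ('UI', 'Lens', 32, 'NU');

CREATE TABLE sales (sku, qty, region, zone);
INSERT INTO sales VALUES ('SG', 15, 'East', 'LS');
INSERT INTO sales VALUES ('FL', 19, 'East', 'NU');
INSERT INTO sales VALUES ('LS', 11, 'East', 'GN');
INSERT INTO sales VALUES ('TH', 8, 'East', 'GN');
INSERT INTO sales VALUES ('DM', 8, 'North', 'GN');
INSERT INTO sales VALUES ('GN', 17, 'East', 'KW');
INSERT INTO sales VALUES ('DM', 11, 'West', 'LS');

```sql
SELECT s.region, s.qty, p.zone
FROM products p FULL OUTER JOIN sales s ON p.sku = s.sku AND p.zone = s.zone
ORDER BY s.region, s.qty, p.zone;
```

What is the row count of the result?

FULL OUTER JOIN keeps every row from both sides; unmatched rows get NULL for the other side's columns.
Matching on p.sku = s.sku AND p.zone = s.zone.
- p row (sku=RF, zone=NU): no match → kept, s columns NULL.
- p row (sku=AX, zone=NU): no match → kept, s columns NULL.
- p row (sku=CR, zone=GN): no match → kept, s columns NULL.
- p row (sku=AX, zone=NU): no match → kept, s columns NULL.
- p row (sku=EZ, zone=LS): no match → kept, s columns NULL.
- p row (sku=UI, zone=NU): no match → kept, s columns NULL.
- 7 row(s) from s found no p partner → padded with NULL.
Total: 0 matched + 13 padded = 13 rows.

13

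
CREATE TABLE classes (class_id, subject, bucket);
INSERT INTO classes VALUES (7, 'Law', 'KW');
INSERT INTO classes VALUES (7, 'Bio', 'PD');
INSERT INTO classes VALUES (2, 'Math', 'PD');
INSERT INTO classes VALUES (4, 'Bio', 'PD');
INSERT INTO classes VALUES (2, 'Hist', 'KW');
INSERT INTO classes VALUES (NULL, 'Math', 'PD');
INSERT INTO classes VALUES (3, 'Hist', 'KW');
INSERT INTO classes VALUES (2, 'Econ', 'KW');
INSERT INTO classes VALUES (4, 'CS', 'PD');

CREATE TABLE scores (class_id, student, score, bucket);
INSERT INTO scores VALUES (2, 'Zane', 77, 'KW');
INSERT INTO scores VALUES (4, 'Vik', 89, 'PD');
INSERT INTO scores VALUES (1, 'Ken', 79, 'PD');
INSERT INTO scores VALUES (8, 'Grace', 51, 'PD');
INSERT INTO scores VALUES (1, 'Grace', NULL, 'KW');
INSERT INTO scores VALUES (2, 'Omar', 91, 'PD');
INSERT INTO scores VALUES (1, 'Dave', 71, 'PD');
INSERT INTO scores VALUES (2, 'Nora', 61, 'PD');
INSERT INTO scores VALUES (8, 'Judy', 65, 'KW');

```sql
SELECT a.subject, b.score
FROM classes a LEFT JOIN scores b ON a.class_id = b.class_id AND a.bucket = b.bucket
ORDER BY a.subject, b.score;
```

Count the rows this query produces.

LEFT JOIN keeps every row from `classes`; unmatched rows get NULL for `scores`'s columns.
Matching on a.class_id = b.class_id AND a.bucket = b.bucket. A NULL in a compared column never satisfies the condition.
Matched pairs: 6; unmatched a rows kept: 4.
Total: 6 matched + 4 padded = 10 rows.

10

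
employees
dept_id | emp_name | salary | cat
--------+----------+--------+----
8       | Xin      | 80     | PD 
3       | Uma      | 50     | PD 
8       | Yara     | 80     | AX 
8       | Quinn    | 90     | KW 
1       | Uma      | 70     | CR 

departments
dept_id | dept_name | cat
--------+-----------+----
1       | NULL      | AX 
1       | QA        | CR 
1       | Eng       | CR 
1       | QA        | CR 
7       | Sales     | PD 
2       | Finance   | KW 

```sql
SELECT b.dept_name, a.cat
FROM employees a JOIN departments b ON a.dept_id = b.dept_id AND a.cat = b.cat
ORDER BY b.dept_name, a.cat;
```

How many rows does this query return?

3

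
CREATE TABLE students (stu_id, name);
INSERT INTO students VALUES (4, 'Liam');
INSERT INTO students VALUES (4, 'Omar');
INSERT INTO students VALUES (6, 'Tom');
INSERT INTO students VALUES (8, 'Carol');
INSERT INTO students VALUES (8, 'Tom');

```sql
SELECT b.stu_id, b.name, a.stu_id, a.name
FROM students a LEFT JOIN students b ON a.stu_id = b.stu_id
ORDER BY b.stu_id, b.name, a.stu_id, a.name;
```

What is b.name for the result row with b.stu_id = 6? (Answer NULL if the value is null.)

Tom

LEFT JOIN keeps every row from `students a`; unmatched rows get NULL for `students b`'s columns.
Matching on a.stu_id = b.stu_id.
- a[0] stu_id=4 → 2 match(es) in b → 2 row(s).
- a[1] stu_id=4 → 2 match(es) in b → 2 row(s).
- a[2] stu_id=6 → 1 match(es) in b → 1 row(s).
- a[3] stu_id=8 → 2 match(es) in b → 2 row(s).
- a[4] stu_id=8 → 2 match(es) in b → 2 row(s).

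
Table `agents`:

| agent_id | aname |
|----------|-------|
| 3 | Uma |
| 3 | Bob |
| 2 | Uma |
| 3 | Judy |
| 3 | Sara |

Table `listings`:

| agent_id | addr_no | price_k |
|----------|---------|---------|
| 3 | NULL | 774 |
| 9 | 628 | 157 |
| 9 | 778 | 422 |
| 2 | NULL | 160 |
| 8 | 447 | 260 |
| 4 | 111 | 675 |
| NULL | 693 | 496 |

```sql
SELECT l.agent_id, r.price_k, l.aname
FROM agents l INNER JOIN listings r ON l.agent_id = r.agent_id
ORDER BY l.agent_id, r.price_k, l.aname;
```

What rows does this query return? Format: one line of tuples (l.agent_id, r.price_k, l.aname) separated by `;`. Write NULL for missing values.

(2, 160, Uma); (3, 774, Bob); (3, 774, Judy); (3, 774, Sara); (3, 774, Uma)

INNER JOIN keeps only pairs where the ON condition holds.
Matching on l.agent_id = r.agent_id. A NULL in a compared column never satisfies the condition.
- l[0] agent_id=3 → 1 match(es) in r → 1 row(s).
- l[1] agent_id=3 → 1 match(es) in r → 1 row(s).
- l[2] agent_id=2 → 1 match(es) in r → 1 row(s).
- l[3] agent_id=3 → 1 match(es) in r → 1 row(s).
- l[4] agent_id=3 → 1 match(es) in r → 1 row(s).
After projecting and ordering:
l.agent_id | r.price_k | l.aname
2 | 160 | Uma
3 | 774 | Bob
3 | 774 | Judy
3 | 774 | Sara
3 | 774 | Uma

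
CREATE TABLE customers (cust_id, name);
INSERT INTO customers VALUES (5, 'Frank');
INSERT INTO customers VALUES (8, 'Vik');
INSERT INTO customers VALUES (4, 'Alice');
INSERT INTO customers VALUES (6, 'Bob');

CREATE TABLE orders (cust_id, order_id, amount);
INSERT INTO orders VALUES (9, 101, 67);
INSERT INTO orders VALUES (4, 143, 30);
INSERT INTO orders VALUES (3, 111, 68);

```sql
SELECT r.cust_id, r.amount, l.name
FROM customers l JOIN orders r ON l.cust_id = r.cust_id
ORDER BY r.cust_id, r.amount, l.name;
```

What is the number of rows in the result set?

1

INNER JOIN keeps only pairs where the ON condition holds.
Matching on l.cust_id = r.cust_id.
Matched pairs: 1.
Total: 1 rows.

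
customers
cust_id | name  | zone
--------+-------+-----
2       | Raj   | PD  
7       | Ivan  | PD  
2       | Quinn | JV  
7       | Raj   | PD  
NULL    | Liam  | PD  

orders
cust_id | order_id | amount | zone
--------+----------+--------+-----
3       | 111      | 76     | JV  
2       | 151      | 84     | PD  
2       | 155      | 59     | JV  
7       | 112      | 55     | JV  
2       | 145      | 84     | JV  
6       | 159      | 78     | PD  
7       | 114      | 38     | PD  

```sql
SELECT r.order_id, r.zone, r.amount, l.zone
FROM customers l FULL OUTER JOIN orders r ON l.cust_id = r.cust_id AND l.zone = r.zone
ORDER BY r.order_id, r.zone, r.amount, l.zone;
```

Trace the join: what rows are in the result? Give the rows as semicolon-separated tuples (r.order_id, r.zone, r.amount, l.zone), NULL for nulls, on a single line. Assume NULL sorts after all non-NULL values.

(111, JV, 76, NULL); (112, JV, 55, NULL); (114, PD, 38, PD); (114, PD, 38, PD); (145, JV, 84, JV); (151, PD, 84, PD); (155, JV, 59, JV); (159, PD, 78, NULL); (NULL, NULL, NULL, PD)

FULL OUTER JOIN keeps every row from both sides; unmatched rows get NULL for the other side's columns.
Matching on l.cust_id = r.cust_id AND l.zone = r.zone. A NULL in a compared column never satisfies the condition.
Matched pairs: 5; unmatched l rows kept: 1; unmatched r rows kept: 3.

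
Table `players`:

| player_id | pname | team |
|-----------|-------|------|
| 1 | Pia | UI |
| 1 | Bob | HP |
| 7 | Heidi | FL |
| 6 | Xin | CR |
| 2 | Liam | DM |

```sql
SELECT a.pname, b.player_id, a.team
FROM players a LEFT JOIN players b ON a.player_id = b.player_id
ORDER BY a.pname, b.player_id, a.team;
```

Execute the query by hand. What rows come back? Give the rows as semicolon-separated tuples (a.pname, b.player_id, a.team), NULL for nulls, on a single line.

(Bob, 1, HP); (Bob, 1, HP); (Heidi, 7, FL); (Liam, 2, DM); (Pia, 1, UI); (Pia, 1, UI); (Xin, 6, CR)

LEFT JOIN keeps every row from `players a`; unmatched rows get NULL for `players b`'s columns.
Matching on a.player_id = b.player_id.
- a[0] player_id=1 → 2 match(es) in b → 2 row(s).
- a[1] player_id=1 → 2 match(es) in b → 2 row(s).
- a[2] player_id=7 → 1 match(es) in b → 1 row(s).
- a[3] player_id=6 → 1 match(es) in b → 1 row(s).
- a[4] player_id=2 → 1 match(es) in b → 1 row(s).
After projecting and ordering:
a.pname | b.player_id | a.team
Bob | 1 | HP
Bob | 1 | HP
Heidi | 7 | FL
Liam | 2 | DM
Pia | 1 | UI
Pia | 1 | UI
Xin | 6 | CR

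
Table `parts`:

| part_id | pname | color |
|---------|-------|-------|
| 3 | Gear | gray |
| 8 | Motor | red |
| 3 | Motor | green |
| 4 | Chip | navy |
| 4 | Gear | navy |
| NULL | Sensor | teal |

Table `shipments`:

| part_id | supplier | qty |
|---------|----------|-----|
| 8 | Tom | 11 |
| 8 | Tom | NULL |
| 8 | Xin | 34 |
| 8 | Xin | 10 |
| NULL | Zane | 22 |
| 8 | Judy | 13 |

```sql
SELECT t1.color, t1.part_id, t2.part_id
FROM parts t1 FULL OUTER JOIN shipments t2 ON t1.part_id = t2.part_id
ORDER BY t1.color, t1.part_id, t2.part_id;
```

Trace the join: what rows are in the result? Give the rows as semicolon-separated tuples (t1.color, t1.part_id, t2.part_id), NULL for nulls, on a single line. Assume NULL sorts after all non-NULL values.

FULL OUTER JOIN keeps every row from both sides; unmatched rows get NULL for the other side's columns.
Matching on t1.part_id = t2.part_id. A NULL in a compared column never satisfies the condition.
Matched pairs: 5; unmatched t1 rows kept: 5; unmatched t2 rows kept: 1.

(gray, 3, NULL); (green, 3, NULL); (navy, 4, NULL); (navy, 4, NULL); (red, 8, 8); (red, 8, 8); (red, 8, 8); (red, 8, 8); (red, 8, 8); (teal, NULL, NULL); (NULL, NULL, NULL)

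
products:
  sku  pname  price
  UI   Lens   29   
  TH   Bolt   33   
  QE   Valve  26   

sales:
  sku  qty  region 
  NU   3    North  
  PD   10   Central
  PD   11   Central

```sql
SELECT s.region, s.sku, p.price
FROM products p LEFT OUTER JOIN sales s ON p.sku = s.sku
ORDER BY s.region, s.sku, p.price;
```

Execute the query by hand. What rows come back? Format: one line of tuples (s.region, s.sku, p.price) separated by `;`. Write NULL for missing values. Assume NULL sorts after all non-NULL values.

LEFT JOIN keeps every row from `products`; unmatched rows get NULL for `sales`'s columns.
Matching on p.sku = s.sku.
- p row (sku=UI): no match → kept, s columns NULL.
- p row (sku=TH): no match → kept, s columns NULL.
- p row (sku=QE): no match → kept, s columns NULL.
After projecting and ordering:
s.region | s.sku | p.price
NULL | NULL | 26
NULL | NULL | 29
NULL | NULL | 33

(NULL, NULL, 26); (NULL, NULL, 29); (NULL, NULL, 33)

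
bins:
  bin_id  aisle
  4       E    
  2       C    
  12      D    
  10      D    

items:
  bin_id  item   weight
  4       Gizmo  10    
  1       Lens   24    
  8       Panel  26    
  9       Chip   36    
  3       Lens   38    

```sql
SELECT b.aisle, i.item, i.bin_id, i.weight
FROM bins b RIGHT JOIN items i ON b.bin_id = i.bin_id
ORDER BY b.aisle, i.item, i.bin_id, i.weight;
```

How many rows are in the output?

RIGHT JOIN keeps every row from `items`; unmatched rows get NULL for `bins`'s columns.
Matching on b.bin_id = i.bin_id.
Matched pairs: 1; unmatched i rows kept: 4.
Total: 1 matched + 4 padded = 5 rows.

5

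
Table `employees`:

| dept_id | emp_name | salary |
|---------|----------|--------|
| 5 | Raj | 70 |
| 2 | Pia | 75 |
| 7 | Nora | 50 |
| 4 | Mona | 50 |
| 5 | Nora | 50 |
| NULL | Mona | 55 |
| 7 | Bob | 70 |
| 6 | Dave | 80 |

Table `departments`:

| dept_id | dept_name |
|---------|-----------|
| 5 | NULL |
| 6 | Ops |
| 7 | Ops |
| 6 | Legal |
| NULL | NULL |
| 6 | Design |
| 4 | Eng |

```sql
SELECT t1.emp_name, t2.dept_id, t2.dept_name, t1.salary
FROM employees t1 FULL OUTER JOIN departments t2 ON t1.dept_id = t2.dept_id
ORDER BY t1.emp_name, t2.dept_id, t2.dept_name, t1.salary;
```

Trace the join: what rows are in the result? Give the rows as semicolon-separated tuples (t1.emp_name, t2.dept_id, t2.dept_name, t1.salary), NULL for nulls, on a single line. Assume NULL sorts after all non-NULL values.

(Bob, 7, Ops, 70); (Dave, 6, Design, 80); (Dave, 6, Legal, 80); (Dave, 6, Ops, 80); (Mona, 4, Eng, 50); (Mona, NULL, NULL, 55); (Nora, 5, NULL, 50); (Nora, 7, Ops, 50); (Pia, NULL, NULL, 75); (Raj, 5, NULL, 70); (NULL, NULL, NULL, NULL)

FULL OUTER JOIN keeps every row from both sides; unmatched rows get NULL for the other side's columns.
Matching on t1.dept_id = t2.dept_id. A NULL in a compared column never satisfies the condition.
- t1[0] dept_id=5 → 1 match(es) in t2 → 1 row(s).
- t1[1] dept_id=2 → no match; kept with NULLs on the t2 side.
- t1[2] dept_id=7 → 1 match(es) in t2 → 1 row(s).
- t1[3] dept_id=4 → 1 match(es) in t2 → 1 row(s).
- t1[4] dept_id=5 → 1 match(es) in t2 → 1 row(s).
- t1[5] dept_id=NULL → no match; kept with NULLs on the t2 side.
- t1[6] dept_id=7 → 1 match(es) in t2 → 1 row(s).
- t1[7] dept_id=6 → 3 match(es) in t2 → 3 row(s).
- 1 t2 row(s) had no t1 match → kept, t1 columns NULL.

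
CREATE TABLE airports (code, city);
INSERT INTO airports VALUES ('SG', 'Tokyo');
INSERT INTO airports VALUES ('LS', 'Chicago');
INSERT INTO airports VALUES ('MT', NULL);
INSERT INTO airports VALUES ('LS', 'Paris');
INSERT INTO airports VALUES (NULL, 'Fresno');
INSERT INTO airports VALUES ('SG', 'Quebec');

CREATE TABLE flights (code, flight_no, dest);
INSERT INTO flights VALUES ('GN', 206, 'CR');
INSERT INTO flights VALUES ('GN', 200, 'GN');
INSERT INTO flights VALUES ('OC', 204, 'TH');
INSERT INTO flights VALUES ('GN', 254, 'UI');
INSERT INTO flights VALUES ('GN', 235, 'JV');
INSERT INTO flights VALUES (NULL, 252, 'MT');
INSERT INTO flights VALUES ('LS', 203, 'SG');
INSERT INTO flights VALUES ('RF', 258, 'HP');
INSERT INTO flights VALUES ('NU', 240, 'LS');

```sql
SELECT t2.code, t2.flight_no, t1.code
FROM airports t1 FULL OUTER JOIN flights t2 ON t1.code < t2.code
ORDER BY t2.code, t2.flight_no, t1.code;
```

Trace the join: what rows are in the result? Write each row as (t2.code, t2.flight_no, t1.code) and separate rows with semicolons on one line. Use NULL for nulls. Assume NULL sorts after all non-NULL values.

FULL OUTER JOIN keeps every row from both sides; unmatched rows get NULL for the other side's columns.
Matching on t1.code < t2.code. A NULL in a compared column never satisfies the condition.
Matched pairs: 9; unmatched t1 rows kept: 3; unmatched t2 rows kept: 6.

(GN, 200, NULL); (GN, 206, NULL); (GN, 235, NULL); (GN, 254, NULL); (LS, 203, NULL); (NU, 240, LS); (NU, 240, LS); (NU, 240, MT); (OC, 204, LS); (OC, 204, LS); (OC, 204, MT); (RF, 258, LS); (RF, 258, LS); (RF, 258, MT); (NULL, 252, NULL); (NULL, NULL, SG); (NULL, NULL, SG); (NULL, NULL, NULL)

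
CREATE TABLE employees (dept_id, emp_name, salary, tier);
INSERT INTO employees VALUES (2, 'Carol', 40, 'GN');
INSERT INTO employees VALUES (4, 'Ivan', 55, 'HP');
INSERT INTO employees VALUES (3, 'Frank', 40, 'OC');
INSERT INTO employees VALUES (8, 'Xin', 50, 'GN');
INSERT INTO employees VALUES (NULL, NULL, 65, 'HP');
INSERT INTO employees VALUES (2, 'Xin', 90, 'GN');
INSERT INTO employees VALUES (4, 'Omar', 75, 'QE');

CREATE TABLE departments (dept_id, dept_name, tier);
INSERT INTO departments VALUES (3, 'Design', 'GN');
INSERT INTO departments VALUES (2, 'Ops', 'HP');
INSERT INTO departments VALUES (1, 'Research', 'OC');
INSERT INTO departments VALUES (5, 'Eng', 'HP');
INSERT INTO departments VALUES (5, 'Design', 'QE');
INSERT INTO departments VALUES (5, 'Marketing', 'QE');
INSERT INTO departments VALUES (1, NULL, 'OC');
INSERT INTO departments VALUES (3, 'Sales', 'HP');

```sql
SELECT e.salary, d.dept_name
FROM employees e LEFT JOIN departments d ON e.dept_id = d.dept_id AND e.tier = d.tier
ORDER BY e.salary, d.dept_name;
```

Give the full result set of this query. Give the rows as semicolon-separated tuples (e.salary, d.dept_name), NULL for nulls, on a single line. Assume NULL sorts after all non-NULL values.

LEFT JOIN keeps every row from `employees`; unmatched rows get NULL for `departments`'s columns.
Matching on e.dept_id = d.dept_id AND e.tier = d.tier. A NULL in a compared column never satisfies the condition.
- e row (dept_id=2, tier=GN): no match → kept, d columns NULL.
- e row (dept_id=4, tier=HP): no match → kept, d columns NULL.
- e row (dept_id=3, tier=OC): no match → kept, d columns NULL.
- e row (dept_id=8, tier=GN): no match → kept, d columns NULL.
- e row (dept_id=NULL, tier=HP): no match → kept, d columns NULL.
- e row (dept_id=2, tier=GN): no match → kept, d columns NULL.
- e row (dept_id=4, tier=QE): no match → kept, d columns NULL.
After projecting and ordering:
e.salary | d.dept_name
40 | NULL
40 | NULL
50 | NULL
55 | NULL
65 | NULL
75 | NULL
90 | NULL

(40, NULL); (40, NULL); (50, NULL); (55, NULL); (65, NULL); (75, NULL); (90, NULL)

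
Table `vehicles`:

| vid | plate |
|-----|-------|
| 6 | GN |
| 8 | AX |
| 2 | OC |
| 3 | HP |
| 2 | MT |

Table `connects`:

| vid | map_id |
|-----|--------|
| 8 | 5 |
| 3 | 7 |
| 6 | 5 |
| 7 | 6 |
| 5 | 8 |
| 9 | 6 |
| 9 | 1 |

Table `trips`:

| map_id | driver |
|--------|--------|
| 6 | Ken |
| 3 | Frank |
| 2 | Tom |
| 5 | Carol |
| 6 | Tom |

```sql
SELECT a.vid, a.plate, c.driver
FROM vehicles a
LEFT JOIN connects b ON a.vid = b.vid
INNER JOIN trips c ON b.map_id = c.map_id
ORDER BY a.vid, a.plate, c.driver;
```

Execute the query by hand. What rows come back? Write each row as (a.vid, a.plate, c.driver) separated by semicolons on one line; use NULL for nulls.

(6, GN, Carol); (8, AX, Carol)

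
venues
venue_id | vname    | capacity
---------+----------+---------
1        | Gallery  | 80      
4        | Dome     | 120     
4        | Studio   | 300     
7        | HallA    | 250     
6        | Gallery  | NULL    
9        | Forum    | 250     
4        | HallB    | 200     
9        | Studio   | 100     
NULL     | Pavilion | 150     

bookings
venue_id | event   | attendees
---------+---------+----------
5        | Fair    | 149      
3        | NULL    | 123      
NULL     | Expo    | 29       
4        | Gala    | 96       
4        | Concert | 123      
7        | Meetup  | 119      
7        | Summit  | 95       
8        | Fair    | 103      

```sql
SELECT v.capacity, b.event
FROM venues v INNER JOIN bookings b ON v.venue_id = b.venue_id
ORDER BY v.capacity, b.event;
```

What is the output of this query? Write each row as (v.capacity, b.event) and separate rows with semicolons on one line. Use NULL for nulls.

(120, Concert); (120, Gala); (200, Concert); (200, Gala); (250, Meetup); (250, Summit); (300, Concert); (300, Gala)

INNER JOIN keeps only pairs where the ON condition holds.
Matching on v.venue_id = b.venue_id. A NULL in a compared column never satisfies the condition.
- v (venue_id=1) has no partner → excluded.
- v (venue_id=4) pairs with 2 row(s) of b.
- v (venue_id=4) pairs with 2 row(s) of b.
- v (venue_id=7) pairs with 2 row(s) of b.
- v (venue_id=6) has no partner → excluded.
- v (venue_id=9) has no partner → excluded.
- v (venue_id=4) pairs with 2 row(s) of b.
- v (venue_id=9) has no partner → excluded.
- v (venue_id=NULL) has no partner → excluded.
After projecting and ordering:
v.capacity | b.event
120 | Concert
120 | Gala
200 | Concert
200 | Gala
250 | Meetup
250 | Summit
300 | Concert
300 | Gala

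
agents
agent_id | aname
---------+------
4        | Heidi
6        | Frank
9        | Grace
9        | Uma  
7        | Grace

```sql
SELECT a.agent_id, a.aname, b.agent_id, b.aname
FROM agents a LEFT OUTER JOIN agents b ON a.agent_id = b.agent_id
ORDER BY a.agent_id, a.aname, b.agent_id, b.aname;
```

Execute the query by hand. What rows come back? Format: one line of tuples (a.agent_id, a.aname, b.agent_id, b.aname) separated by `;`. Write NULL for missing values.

(4, Heidi, 4, Heidi); (6, Frank, 6, Frank); (7, Grace, 7, Grace); (9, Grace, 9, Grace); (9, Grace, 9, Uma); (9, Uma, 9, Grace); (9, Uma, 9, Uma)

LEFT JOIN keeps every row from `agents a`; unmatched rows get NULL for `agents b`'s columns.
Matching on a.agent_id = b.agent_id.
- a row (agent_id=4): matches 1 b row(s) → 1 output row(s).
- a row (agent_id=6): matches 1 b row(s) → 1 output row(s).
- a row (agent_id=9): matches 2 b row(s) → 2 output row(s).
- a row (agent_id=9): matches 2 b row(s) → 2 output row(s).
- a row (agent_id=7): matches 1 b row(s) → 1 output row(s).
After projecting and ordering:
a.agent_id | a.aname | b.agent_id | b.aname
4 | Heidi | 4 | Heidi
6 | Frank | 6 | Frank
7 | Grace | 7 | Grace
9 | Grace | 9 | Grace
9 | Grace | 9 | Uma
9 | Uma | 9 | Grace
9 | Uma | 9 | Uma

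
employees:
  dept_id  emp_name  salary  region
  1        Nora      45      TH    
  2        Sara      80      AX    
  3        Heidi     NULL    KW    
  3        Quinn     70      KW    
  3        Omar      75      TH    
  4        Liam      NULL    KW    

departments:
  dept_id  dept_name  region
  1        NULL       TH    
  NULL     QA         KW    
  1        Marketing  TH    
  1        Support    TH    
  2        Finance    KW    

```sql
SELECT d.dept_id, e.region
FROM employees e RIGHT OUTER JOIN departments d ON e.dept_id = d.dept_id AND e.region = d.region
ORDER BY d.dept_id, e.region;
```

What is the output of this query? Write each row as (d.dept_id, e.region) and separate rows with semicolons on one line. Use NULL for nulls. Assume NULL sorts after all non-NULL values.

RIGHT JOIN keeps every row from `departments`; unmatched rows get NULL for `employees`'s columns.
Matching on e.dept_id = d.dept_id AND e.region = d.region. A NULL in a compared column never satisfies the condition.
- e[0] dept_id=1, region=TH → 3 match(es) in d → 3 row(s).
- e[1] dept_id=2, region=AX → no match.
- e[2] dept_id=3, region=KW → no match.
- e[3] dept_id=3, region=KW → no match.
- e[4] dept_id=3, region=TH → no match.
- e[5] dept_id=4, region=KW → no match.
- plus 2 unmatched d row(s), each kept with NULL e columns.
After projecting and ordering:
d.dept_id | e.region
1 | TH
1 | TH
1 | TH
2 | NULL
NULL | NULL

(1, TH); (1, TH); (1, TH); (2, NULL); (NULL, NULL)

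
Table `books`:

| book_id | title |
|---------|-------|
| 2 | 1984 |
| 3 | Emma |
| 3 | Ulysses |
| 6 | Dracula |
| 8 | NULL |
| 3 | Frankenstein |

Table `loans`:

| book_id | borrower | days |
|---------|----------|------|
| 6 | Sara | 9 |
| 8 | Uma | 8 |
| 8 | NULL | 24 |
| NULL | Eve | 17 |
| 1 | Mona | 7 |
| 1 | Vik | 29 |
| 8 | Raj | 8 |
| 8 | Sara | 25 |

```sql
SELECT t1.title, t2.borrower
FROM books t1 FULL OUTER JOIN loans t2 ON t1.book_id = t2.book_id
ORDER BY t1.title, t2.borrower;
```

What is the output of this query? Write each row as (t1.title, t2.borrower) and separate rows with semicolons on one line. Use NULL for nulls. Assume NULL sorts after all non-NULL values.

(1984, NULL); (Dracula, Sara); (Emma, NULL); (Frankenstein, NULL); (Ulysses, NULL); (NULL, Eve); (NULL, Mona); (NULL, Raj); (NULL, Sara); (NULL, Uma); (NULL, Vik); (NULL, NULL)

FULL OUTER JOIN keeps every row from both sides; unmatched rows get NULL for the other side's columns.
Matching on t1.book_id = t2.book_id. A NULL in a compared column never satisfies the condition.
- t1 row (book_id=2): no match → kept, t2 columns NULL.
- t1 row (book_id=3): no match → kept, t2 columns NULL.
- t1 row (book_id=3): no match → kept, t2 columns NULL.
- t1 row (book_id=6): matches 1 t2 row(s) → 1 output row(s).
- t1 row (book_id=8): matches 4 t2 row(s) → 4 output row(s).
- t1 row (book_id=3): no match → kept, t2 columns NULL.
- 3 row(s) from t2 found no t1 partner → padded with NULL.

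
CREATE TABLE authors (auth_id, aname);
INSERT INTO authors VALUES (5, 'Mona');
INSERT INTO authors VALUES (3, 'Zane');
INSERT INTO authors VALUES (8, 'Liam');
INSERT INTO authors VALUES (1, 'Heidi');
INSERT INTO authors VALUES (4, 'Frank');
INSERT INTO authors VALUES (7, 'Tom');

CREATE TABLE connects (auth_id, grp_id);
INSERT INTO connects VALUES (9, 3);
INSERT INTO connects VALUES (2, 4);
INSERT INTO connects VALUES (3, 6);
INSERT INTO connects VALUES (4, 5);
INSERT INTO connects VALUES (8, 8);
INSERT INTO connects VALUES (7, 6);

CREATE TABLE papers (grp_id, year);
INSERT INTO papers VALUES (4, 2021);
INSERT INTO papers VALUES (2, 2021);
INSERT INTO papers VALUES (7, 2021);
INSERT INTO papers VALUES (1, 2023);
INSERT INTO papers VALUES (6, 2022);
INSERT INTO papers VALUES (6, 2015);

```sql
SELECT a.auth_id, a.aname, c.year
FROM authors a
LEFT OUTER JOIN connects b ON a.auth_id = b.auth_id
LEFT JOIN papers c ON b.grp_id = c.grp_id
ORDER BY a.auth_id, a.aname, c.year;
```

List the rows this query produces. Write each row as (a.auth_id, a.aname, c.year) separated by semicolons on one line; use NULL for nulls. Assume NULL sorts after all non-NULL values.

(1, Heidi, NULL); (3, Zane, 2015); (3, Zane, 2022); (4, Frank, NULL); (5, Mona, NULL); (7, Tom, 2015); (7, Tom, 2022); (8, Liam, NULL)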